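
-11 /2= -5.50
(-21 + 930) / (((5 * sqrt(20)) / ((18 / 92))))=8181 * sqrt(5) / 2300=7.95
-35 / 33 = -1.06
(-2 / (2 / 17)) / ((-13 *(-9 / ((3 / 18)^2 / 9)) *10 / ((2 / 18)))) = -17 / 3411720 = -0.00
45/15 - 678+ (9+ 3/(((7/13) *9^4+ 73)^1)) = -31219377/46876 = -666.00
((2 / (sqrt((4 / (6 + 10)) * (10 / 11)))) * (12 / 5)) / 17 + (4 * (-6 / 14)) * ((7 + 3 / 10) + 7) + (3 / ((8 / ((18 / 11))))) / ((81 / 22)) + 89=24 * sqrt(110) / 425 + 13577 / 210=65.24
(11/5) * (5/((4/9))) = 99/4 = 24.75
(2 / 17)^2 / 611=4 / 176579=0.00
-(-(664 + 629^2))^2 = -157057653025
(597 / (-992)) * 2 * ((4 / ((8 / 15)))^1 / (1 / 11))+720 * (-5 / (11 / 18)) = -5990.21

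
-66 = -66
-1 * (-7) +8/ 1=15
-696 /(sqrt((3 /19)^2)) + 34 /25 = -110166 /25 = -4406.64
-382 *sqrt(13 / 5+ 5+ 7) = -382 *sqrt(365) / 5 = -1459.62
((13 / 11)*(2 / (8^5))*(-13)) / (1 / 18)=-1521 / 90112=-0.02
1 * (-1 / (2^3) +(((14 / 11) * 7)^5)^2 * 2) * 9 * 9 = 105892635770525145582423 / 207499396808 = 510327439016.64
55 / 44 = 5 / 4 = 1.25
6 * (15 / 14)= 45 / 7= 6.43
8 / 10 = 4 / 5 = 0.80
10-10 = 0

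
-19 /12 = -1.58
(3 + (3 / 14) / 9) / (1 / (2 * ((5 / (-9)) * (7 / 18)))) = -635 / 486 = -1.31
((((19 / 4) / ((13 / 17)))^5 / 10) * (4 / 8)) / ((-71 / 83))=-291803639320969 / 539889725440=-540.49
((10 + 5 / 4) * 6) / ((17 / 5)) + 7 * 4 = 1627 / 34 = 47.85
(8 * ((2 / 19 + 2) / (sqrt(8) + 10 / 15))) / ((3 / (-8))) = 1280 / 323 -3840 * sqrt(2) / 323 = -12.85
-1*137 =-137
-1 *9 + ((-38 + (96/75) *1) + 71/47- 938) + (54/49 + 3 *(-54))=-65814404/57575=-1143.11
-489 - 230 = -719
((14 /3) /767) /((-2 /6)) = -0.02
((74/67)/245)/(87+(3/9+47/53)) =11766/230253205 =0.00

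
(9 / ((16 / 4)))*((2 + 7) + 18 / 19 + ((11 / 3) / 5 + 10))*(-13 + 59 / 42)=-205027 / 380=-539.54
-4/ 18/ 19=-2/ 171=-0.01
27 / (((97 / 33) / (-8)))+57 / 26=-179799 / 2522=-71.29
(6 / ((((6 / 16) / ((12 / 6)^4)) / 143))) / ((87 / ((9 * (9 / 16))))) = 61776 / 29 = 2130.21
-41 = -41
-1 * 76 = -76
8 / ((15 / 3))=1.60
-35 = -35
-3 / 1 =-3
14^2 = 196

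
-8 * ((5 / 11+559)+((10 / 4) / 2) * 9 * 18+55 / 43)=-2888076 / 473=-6105.87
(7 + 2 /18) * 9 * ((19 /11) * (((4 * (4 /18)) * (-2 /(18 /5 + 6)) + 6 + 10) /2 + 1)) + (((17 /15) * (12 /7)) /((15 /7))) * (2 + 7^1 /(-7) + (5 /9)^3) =592845992 /601425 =985.74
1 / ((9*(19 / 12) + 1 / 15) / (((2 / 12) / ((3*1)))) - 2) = 10 / 2557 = 0.00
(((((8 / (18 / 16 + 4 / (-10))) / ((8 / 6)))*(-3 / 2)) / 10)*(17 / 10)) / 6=-51 / 145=-0.35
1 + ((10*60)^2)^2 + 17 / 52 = 6739200000069 / 52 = 129600000001.33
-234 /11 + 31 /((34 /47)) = 8071 /374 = 21.58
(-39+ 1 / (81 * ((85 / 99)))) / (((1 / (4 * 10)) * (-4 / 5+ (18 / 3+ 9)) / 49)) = -5381.11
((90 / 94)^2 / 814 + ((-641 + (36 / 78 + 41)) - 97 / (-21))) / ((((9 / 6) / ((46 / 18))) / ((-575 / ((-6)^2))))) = 3862208966941925 / 238571761428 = 16188.88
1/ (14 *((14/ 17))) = 17/ 196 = 0.09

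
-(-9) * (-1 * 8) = -72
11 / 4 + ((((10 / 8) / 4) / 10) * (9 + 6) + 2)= 167 / 32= 5.22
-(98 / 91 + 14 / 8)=-147 / 52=-2.83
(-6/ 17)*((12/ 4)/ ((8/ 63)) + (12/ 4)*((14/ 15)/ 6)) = -2891/ 340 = -8.50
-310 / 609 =-0.51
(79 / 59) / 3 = 79 / 177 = 0.45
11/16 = 0.69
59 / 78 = 0.76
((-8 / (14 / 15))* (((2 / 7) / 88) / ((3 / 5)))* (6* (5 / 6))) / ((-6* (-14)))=-125 / 45276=-0.00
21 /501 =7 /167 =0.04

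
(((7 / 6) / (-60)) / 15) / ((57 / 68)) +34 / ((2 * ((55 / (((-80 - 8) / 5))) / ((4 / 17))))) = -19723 / 15390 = -1.28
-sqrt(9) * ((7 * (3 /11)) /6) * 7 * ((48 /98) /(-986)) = 18 /5423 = 0.00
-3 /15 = -1 /5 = -0.20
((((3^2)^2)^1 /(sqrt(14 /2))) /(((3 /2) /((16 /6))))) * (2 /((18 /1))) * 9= 144 * sqrt(7) /7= 54.43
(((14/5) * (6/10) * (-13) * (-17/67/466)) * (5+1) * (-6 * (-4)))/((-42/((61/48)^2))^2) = 3059930861/1208516198400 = 0.00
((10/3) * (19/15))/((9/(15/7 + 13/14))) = 817/567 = 1.44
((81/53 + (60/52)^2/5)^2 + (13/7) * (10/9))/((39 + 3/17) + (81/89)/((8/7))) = 323263335829232/2445453385799697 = 0.13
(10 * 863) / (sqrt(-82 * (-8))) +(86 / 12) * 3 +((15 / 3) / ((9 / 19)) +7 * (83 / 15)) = 407.73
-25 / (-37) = 25 / 37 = 0.68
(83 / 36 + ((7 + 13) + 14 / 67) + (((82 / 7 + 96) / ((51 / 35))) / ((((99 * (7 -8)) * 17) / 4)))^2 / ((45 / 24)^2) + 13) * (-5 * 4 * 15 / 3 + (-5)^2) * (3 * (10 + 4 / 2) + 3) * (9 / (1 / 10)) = -1025775785805129125 / 109690969014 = -9351506.28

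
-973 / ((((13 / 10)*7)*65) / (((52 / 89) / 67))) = -1112 / 77519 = -0.01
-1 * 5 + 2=-3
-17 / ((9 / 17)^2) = -4913 / 81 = -60.65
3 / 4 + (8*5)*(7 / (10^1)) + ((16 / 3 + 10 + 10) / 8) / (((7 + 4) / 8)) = 4099 / 132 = 31.05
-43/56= -0.77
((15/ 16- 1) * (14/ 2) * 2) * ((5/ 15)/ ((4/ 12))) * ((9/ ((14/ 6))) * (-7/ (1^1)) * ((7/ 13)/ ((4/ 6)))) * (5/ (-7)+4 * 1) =13041/ 208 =62.70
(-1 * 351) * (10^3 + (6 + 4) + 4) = -355914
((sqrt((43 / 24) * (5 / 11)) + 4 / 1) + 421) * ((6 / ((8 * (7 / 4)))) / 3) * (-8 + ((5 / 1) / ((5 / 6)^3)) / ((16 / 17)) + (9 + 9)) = 137 * sqrt(14190) / 6600 + 2329 / 2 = 1166.97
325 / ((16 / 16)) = 325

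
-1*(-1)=1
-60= -60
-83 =-83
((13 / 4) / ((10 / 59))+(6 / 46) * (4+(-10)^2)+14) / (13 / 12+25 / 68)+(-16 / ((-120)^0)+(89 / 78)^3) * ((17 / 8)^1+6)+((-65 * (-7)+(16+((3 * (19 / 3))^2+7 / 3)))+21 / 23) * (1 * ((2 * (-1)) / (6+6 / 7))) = -409224951113 / 1242596160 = -329.33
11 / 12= 0.92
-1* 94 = -94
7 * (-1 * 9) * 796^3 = -31774575168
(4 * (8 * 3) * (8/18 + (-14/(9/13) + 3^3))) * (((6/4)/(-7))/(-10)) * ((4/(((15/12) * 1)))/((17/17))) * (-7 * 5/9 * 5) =-8320/9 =-924.44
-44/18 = -22/9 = -2.44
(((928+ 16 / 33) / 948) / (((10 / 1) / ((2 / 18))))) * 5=3830 / 70389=0.05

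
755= 755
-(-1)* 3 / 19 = 3 / 19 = 0.16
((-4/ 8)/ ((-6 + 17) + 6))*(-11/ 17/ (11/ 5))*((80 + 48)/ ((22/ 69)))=3.47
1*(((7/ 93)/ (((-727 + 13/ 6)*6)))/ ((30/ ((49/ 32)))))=-343/ 388278720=-0.00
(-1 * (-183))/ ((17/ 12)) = 2196/ 17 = 129.18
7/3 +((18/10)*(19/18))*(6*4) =719/15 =47.93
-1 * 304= -304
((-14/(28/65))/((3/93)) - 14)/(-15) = 68.10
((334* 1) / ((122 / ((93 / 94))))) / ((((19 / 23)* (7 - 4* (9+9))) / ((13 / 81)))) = -119071 / 14707710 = -0.01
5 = 5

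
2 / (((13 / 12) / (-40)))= -960 / 13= -73.85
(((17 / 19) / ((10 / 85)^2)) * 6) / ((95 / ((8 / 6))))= 9826 / 1805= 5.44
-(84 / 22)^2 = -1764 / 121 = -14.58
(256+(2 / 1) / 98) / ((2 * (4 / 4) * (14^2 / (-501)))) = -6285045 / 19208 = -327.21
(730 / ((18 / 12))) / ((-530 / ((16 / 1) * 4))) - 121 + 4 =-175.77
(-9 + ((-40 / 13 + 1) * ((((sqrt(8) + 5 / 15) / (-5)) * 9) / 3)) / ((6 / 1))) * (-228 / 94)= 66177 / 3055 - 3078 * sqrt(2) / 3055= 20.24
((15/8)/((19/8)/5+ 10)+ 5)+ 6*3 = 9712/419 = 23.18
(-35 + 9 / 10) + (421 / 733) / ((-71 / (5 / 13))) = -230727669 / 6765590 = -34.10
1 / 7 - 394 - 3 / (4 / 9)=-11217 / 28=-400.61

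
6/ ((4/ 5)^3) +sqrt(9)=471/ 32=14.72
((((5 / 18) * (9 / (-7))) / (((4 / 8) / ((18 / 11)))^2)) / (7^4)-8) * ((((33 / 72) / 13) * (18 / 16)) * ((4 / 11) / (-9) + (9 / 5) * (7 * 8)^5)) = -124764176214763574 / 396561165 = -314615215.07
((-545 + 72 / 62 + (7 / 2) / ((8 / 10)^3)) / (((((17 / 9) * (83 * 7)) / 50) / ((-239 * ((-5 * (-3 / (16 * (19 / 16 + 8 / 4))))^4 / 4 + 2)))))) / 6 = 25544598108962175 / 13093398746624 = 1950.95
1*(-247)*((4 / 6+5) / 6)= -4199 / 18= -233.28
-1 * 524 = -524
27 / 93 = 9 / 31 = 0.29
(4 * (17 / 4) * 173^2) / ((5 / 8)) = 4070344 / 5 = 814068.80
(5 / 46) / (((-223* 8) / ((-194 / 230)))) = 97 / 1887472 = 0.00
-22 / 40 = -11 / 20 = -0.55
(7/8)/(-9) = -0.10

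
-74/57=-1.30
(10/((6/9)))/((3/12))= 60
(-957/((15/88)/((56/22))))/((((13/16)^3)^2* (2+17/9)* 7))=-1824.76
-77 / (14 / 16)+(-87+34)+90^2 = 7959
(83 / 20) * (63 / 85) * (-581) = -1787.09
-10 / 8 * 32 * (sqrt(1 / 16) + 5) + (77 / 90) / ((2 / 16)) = -9142 / 45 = -203.16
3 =3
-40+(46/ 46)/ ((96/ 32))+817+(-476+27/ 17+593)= 895.92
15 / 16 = 0.94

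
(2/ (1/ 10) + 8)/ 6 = 14/ 3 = 4.67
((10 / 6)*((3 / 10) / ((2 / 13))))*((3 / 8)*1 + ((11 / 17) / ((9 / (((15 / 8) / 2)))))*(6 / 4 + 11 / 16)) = 88673 / 52224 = 1.70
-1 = -1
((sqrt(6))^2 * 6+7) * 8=344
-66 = -66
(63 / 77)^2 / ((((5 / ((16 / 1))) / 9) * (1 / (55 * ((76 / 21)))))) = 295488 / 77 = 3837.51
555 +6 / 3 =557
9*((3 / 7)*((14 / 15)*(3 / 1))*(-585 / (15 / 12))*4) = -101088 / 5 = -20217.60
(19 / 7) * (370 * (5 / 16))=17575 / 56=313.84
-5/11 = -0.45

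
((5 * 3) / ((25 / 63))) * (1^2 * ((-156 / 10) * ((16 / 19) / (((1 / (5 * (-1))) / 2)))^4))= -386452684800 / 130321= -2965390.73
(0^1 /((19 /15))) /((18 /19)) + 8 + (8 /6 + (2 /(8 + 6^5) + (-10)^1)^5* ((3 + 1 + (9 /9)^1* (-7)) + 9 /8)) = 4018301303638505300664923 /21432626696751341568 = 187485.25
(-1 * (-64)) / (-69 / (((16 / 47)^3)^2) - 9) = -1073741824 / 743916852645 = -0.00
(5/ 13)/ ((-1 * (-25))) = 1/ 65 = 0.02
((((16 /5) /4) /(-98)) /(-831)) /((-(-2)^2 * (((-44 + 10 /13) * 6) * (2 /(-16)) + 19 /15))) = -13 /178335647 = -0.00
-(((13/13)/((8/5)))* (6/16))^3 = -3375/262144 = -0.01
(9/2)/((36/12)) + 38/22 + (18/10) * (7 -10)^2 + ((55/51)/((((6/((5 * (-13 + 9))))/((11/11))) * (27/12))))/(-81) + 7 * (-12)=-792005311/12269070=-64.55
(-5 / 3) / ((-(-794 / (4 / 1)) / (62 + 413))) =-4750 / 1191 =-3.99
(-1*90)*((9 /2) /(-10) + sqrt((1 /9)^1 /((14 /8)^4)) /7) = 26823 /686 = 39.10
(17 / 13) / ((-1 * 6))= -17 / 78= -0.22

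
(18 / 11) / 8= 9 / 44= 0.20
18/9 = 2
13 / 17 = 0.76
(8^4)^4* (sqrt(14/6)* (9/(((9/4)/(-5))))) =-5629499534213120* sqrt(21)/3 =-8599202580083422.00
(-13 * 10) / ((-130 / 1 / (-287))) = -287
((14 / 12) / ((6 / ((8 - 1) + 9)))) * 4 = 112 / 9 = 12.44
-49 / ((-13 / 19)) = 931 / 13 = 71.62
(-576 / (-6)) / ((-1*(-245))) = 96 / 245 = 0.39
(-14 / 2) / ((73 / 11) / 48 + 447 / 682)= -8.82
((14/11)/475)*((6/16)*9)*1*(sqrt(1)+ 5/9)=147/10450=0.01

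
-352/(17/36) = -12672/17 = -745.41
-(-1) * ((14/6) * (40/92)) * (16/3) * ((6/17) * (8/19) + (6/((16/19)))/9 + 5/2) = 3733660/200583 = 18.61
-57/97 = -0.59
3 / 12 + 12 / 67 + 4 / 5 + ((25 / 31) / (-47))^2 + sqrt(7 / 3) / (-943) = 3497169803 / 2844617660 - sqrt(21) / 2829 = 1.23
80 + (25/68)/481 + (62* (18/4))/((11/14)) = 156540763/359788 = 435.09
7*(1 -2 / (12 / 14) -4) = -112 / 3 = -37.33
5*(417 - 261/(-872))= 1819425/872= 2086.50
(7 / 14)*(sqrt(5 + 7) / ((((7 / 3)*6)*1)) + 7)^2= sqrt(3) + 1202 / 49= 26.26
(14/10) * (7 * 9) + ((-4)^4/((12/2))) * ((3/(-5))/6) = 1259/15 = 83.93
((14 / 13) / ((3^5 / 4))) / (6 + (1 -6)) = 56 / 3159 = 0.02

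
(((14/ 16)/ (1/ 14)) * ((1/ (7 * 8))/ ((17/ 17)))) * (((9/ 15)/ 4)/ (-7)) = -0.00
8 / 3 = 2.67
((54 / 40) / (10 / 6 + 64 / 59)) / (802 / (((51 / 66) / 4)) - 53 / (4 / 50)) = 81243 / 577713490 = 0.00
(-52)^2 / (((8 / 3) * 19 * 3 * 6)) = 169 / 57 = 2.96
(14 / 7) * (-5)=-10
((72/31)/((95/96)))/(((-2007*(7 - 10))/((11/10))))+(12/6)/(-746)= -2758491/1224810775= -0.00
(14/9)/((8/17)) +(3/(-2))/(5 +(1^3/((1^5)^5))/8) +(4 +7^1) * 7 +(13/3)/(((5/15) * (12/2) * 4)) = 237797/2952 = 80.55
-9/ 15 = -3/ 5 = -0.60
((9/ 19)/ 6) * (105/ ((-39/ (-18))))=945/ 247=3.83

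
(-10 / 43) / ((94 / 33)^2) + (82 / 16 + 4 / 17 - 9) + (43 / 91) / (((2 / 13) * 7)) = -3.23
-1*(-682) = 682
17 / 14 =1.21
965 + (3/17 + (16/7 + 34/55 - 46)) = 6035016/6545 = 922.08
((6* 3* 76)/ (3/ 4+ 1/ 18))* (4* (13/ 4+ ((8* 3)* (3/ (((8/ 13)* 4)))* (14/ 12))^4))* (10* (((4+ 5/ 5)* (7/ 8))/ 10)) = 40301418274.02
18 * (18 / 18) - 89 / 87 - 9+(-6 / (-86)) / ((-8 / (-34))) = 123805 / 14964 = 8.27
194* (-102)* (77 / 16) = -380919 / 4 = -95229.75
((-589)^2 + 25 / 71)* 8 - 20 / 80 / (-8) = 6305642567 / 2272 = 2775370.85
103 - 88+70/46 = 380/23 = 16.52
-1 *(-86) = 86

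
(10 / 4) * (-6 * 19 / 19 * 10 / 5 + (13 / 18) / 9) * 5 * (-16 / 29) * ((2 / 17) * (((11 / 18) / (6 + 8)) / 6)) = 531025 / 7547337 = 0.07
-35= -35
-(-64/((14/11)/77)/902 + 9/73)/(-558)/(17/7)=-87353/28391598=-0.00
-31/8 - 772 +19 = -6055/8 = -756.88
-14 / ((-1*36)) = 0.39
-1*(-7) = 7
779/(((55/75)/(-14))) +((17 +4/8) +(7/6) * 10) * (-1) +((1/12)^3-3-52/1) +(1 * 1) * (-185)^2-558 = 355658987/19008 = 18711.02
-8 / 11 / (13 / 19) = -152 / 143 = -1.06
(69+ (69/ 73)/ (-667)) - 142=-154544/ 2117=-73.00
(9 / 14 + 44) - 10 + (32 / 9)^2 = 53621 / 1134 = 47.28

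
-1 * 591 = -591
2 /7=0.29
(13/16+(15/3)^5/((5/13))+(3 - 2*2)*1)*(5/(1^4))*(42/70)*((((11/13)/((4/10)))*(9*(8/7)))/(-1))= -27577935/52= -530344.90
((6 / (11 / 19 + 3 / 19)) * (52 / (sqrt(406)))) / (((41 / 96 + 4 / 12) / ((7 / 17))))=142272 * sqrt(406) / 251923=11.38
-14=-14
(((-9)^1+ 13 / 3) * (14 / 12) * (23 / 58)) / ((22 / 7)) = -7889 / 11484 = -0.69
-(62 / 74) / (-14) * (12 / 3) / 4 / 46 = 31 / 23828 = 0.00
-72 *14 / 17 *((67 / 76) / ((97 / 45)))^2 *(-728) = 416914079400 / 57743033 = 7220.16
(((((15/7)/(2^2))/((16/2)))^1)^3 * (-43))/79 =-145125/887914496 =-0.00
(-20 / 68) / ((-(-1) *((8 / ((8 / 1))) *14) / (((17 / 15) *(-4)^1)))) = 2 / 21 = 0.10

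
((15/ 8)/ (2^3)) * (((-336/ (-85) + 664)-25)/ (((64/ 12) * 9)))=54651/ 17408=3.14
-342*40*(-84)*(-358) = -411384960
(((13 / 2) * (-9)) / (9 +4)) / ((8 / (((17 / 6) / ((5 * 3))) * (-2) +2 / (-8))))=113 / 320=0.35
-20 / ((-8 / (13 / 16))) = 65 / 32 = 2.03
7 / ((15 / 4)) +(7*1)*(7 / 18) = 413 / 90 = 4.59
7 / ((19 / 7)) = 49 / 19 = 2.58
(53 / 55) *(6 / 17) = 318 / 935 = 0.34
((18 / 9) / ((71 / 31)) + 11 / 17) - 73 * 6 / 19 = -493801 / 22933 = -21.53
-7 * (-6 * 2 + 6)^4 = -9072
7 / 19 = 0.37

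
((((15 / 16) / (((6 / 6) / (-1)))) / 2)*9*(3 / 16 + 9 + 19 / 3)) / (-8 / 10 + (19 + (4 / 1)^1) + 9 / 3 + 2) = -167625 / 69632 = -2.41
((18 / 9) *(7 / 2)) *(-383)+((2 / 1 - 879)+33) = -3525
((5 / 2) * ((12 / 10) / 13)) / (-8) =-3 / 104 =-0.03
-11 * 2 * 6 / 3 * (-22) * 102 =98736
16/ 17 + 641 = 10913/ 17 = 641.94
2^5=32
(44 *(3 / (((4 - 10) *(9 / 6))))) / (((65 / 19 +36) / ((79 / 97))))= -66044 / 217959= -0.30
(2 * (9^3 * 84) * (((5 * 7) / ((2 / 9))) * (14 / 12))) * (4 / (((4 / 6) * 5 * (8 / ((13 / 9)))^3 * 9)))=2260713 / 128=17661.82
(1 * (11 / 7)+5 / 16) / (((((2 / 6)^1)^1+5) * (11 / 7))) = 633 / 2816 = 0.22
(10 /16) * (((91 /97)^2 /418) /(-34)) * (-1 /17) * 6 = 124215 /9093008144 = 0.00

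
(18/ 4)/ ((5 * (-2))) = -0.45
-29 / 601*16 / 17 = -464 / 10217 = -0.05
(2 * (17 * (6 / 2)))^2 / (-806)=-12.91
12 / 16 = 3 / 4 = 0.75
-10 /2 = -5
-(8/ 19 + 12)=-236/ 19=-12.42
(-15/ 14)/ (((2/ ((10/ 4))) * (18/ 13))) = -325/ 336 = -0.97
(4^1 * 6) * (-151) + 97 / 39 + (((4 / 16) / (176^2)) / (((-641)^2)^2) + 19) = -2938918800508528166873 / 815796902588169216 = -3602.51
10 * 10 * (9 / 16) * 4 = 225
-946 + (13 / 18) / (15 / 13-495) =-109319929 / 115560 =-946.00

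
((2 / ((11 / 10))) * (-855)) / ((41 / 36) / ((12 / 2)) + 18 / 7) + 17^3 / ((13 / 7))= 49731563 / 23881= 2082.47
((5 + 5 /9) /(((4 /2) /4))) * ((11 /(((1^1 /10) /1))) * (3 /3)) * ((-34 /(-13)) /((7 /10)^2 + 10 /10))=37400000 /17433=2145.36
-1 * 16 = -16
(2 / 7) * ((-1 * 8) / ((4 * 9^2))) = -0.01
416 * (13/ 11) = 5408/ 11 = 491.64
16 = 16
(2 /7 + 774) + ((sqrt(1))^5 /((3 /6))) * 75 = 6470 /7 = 924.29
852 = 852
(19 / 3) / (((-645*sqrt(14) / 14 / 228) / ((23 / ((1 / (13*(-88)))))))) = 37994528*sqrt(14) / 645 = 220406.99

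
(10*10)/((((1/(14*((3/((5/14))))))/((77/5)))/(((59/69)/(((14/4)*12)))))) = 254408/69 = 3687.07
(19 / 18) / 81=19 / 1458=0.01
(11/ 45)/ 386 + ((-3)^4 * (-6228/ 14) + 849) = -35184.43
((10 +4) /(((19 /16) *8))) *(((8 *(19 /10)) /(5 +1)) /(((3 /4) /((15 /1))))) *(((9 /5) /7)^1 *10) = 192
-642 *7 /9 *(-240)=119840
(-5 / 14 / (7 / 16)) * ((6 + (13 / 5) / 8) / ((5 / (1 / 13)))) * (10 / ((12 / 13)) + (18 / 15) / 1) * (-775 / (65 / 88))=124578212 / 124215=1002.92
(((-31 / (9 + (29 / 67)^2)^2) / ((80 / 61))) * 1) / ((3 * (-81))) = 38105769811 / 33065545844160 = 0.00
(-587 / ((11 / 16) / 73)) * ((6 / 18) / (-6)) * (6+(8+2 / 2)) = 1714040 / 33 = 51940.61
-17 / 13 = -1.31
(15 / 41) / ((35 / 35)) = 15 / 41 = 0.37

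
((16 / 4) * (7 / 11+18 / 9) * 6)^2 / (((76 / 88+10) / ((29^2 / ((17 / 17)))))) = 814787712 / 2629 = 309923.06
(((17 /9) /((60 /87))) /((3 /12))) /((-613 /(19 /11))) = -9367 /303435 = -0.03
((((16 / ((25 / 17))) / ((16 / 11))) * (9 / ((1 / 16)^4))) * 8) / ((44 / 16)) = 320864256 / 25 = 12834570.24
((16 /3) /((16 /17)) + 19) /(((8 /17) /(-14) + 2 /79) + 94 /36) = 4174044 /440443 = 9.48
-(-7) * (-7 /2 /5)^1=-49 /10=-4.90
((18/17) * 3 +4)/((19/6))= 732/323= 2.27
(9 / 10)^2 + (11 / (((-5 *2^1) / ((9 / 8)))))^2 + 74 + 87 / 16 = 104677 / 1280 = 81.78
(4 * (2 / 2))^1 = 4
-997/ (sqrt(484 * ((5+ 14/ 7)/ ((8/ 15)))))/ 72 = -997 * sqrt(210)/ 83160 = -0.17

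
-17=-17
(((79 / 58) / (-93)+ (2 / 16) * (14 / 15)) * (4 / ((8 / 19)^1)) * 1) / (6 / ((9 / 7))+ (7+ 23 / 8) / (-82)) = 8573674 / 40216765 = 0.21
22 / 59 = 0.37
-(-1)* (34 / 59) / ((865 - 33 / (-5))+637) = 170 / 445037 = 0.00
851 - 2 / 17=14465 / 17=850.88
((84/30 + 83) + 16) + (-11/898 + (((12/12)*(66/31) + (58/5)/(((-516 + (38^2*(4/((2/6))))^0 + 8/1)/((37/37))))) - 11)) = 1311092101/14113866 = 92.89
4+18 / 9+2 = 8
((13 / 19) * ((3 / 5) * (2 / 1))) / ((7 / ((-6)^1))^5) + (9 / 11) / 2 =1026369 / 35126630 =0.03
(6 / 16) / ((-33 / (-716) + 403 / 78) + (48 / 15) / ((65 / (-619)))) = -523575 / 35269534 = -0.01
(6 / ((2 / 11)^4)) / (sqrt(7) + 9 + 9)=395307 / 1268- 43923 * sqrt(7) / 2536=265.93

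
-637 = -637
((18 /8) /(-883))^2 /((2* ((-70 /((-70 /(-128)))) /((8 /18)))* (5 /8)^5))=-288 /2436528125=-0.00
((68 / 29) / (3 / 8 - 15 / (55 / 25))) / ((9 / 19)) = -113696 / 147987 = -0.77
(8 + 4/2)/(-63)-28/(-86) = 452/2709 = 0.17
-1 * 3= -3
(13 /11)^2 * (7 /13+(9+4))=208 /11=18.91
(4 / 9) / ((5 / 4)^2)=64 / 225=0.28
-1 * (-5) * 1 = 5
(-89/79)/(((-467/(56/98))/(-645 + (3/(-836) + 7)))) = -47470019/53974459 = -0.88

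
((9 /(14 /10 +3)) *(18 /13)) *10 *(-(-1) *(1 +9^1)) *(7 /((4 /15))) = 1063125 /143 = 7434.44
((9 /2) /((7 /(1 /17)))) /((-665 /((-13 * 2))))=117 /79135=0.00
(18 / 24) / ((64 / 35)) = 105 / 256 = 0.41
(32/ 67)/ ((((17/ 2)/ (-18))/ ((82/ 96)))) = -984/ 1139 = -0.86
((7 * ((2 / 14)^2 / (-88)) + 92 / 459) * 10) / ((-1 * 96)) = -281065 / 13571712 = -0.02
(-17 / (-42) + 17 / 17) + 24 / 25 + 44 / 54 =30047 / 9450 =3.18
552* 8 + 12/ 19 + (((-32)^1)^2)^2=20006860/ 19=1052992.63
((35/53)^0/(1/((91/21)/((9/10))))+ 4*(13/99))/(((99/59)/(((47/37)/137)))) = 4397978/149043807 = 0.03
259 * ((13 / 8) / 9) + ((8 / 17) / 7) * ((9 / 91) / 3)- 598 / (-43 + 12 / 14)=14020350413 / 230007960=60.96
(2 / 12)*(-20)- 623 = -1879 / 3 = -626.33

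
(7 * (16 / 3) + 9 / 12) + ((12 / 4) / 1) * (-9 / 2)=24.58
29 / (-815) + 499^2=202935786 / 815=249000.96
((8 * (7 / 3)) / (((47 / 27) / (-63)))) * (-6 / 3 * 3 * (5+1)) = 24320.68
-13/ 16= -0.81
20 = 20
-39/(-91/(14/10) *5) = 0.12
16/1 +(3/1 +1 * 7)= 26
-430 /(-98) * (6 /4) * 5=32.91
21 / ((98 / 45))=135 / 14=9.64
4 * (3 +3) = 24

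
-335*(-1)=335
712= 712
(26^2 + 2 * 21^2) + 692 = 2250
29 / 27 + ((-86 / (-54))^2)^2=3989608 / 531441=7.51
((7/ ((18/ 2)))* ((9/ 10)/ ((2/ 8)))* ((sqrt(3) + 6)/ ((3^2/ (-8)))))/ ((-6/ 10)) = 112* sqrt(3)/ 27 + 224/ 9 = 32.07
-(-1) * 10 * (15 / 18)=25 / 3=8.33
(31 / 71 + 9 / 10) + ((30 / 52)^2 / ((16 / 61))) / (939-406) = 2740330711 / 2046549440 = 1.34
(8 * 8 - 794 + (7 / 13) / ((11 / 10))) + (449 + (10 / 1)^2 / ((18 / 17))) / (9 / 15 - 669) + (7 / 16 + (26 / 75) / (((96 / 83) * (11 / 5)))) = -1426711951 / 1955070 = -729.75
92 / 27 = 3.41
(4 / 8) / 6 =0.08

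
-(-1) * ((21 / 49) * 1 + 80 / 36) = 2.65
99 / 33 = 3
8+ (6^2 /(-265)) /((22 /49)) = 22438 /2915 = 7.70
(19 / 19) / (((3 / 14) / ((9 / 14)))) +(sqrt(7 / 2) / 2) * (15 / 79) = 15 * sqrt(14) / 316 +3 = 3.18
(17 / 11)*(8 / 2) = 68 / 11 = 6.18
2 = 2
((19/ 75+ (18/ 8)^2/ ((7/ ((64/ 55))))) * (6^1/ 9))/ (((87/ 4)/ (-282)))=-4754896/ 502425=-9.46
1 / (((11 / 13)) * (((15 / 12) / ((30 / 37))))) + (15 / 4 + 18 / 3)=17121 / 1628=10.52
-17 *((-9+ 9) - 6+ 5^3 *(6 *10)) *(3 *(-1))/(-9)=-42466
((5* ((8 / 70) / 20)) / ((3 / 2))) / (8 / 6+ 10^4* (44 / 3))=1 / 7700070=0.00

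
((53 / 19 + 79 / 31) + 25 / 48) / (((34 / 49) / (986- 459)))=8116213 / 1824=4449.68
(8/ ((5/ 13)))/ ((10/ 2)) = 104/ 25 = 4.16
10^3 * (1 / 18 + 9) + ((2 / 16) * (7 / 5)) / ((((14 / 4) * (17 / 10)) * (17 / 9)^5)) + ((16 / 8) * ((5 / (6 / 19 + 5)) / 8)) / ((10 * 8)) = 12716063395445611 / 1404227214144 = 9055.56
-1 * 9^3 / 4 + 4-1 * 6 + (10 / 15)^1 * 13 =-2107 / 12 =-175.58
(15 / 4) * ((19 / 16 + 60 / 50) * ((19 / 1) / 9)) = 3629 / 192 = 18.90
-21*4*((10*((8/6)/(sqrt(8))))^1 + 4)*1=-731.98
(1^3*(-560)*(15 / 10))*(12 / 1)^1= -10080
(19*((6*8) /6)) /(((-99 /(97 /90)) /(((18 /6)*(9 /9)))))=-7372 /1485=-4.96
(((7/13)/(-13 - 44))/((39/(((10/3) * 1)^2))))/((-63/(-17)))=-1700/2340819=-0.00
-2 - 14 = -16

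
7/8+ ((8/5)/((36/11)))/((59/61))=29321/21240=1.38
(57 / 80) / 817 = 3 / 3440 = 0.00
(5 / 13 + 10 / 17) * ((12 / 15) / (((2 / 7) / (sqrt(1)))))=2.72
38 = 38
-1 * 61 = -61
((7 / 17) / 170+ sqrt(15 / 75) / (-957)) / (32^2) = 7 / 2959360 - sqrt(5) / 4899840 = 0.00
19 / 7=2.71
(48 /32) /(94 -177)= -3 /166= -0.02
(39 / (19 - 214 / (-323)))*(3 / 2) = 12597 / 4234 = 2.98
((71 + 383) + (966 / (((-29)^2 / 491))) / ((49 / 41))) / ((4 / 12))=16352328 / 5887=2777.70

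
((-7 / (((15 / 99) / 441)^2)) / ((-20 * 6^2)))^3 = 4469734919671572786994143 / 8000000000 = 558716864958946.60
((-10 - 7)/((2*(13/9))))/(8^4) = -153/106496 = -0.00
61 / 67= 0.91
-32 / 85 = -0.38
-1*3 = -3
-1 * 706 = -706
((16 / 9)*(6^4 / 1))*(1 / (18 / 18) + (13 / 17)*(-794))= -23742720 / 17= -1396630.59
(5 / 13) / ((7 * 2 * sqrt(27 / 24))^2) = 10 / 5733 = 0.00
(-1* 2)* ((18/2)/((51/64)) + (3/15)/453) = -22.59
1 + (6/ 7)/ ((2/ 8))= 31/ 7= 4.43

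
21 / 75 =7 / 25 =0.28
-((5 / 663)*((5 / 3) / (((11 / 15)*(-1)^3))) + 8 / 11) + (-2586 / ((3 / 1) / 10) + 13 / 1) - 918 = -69471004 / 7293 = -9525.71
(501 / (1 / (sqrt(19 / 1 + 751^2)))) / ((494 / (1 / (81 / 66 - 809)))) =-11022 * sqrt(141005) / 4389437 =-0.94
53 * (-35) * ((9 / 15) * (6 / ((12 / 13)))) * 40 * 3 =-868140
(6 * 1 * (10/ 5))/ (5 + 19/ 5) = 15/ 11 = 1.36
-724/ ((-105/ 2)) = 1448/ 105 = 13.79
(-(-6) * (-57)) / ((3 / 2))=-228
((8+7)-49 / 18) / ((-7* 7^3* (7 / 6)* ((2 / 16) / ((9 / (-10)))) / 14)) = 5304 / 12005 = 0.44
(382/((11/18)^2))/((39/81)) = 3341736/1573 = 2124.43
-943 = -943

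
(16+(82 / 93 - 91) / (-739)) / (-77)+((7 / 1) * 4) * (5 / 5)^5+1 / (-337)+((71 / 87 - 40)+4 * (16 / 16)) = -127507701355 / 17239503589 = -7.40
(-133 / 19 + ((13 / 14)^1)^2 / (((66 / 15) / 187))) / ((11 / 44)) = 11621 / 98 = 118.58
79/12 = 6.58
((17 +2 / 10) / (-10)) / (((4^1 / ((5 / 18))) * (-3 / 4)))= 43 / 270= 0.16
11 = 11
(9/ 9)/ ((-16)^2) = 1/ 256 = 0.00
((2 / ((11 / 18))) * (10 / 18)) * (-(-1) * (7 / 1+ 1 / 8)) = 285 / 22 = 12.95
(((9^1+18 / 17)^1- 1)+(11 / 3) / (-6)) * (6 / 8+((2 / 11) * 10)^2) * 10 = 2306525 / 6732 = 342.62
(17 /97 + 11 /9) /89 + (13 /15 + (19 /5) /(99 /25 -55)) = 400490137 /495706860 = 0.81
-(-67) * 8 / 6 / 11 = 268 / 33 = 8.12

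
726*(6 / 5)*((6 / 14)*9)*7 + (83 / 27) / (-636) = 2019632849 / 85860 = 23522.40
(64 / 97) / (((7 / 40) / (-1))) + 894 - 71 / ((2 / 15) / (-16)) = 6389546 / 679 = 9410.23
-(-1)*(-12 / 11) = -12 / 11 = -1.09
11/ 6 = 1.83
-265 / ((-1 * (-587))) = -265 / 587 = -0.45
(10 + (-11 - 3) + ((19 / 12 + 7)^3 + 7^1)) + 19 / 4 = 1106119 / 1728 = 640.12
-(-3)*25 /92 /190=15 /3496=0.00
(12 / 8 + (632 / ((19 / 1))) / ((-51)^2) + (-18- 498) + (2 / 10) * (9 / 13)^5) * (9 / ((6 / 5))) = -94397055649393 / 24465238356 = -3858.42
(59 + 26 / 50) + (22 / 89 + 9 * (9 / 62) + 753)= 112301459 / 137950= 814.07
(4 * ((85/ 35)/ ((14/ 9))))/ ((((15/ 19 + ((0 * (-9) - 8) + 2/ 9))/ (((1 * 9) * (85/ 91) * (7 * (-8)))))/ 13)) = 64047024/ 11711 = 5468.96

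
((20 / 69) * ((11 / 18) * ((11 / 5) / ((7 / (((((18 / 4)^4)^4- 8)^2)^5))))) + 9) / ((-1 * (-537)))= 8250662823965506302504023643999184264309370966207675930877895359159567862181663277656962441722632325648142717989133854696440823898286890016563571291761279 / 243688590756098756226905103479863956272900708317003776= 33857403000961046245145460000000000000000000000000000000000000000000000000000000000000000000000000000.00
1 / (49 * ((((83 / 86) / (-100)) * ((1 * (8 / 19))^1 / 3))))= -61275 / 4067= -15.07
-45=-45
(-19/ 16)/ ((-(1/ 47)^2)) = 2623.19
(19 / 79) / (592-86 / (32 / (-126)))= 0.00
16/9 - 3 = -11/9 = -1.22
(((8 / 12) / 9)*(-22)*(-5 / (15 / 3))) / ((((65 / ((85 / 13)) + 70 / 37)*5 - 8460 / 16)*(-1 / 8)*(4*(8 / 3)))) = 27676 / 10633275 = 0.00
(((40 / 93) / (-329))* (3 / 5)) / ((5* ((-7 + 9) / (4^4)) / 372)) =-12288 / 1645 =-7.47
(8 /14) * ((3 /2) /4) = 3 /14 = 0.21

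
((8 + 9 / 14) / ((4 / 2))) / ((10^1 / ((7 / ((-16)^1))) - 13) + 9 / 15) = -605 / 4936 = -0.12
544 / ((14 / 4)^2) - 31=657 / 49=13.41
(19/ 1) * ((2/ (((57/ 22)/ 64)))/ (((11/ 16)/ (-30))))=-40960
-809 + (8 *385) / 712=-71616 / 89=-804.67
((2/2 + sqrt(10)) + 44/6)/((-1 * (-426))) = sqrt(10)/426 + 25/1278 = 0.03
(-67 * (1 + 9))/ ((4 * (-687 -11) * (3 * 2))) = 335/ 8376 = 0.04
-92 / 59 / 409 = -92 / 24131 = -0.00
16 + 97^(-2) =150545 / 9409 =16.00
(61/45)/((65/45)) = 61/65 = 0.94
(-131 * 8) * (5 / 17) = -5240 / 17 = -308.24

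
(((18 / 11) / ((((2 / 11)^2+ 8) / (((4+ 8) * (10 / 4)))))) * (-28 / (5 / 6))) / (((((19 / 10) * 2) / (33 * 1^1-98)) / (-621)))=-41441400 / 19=-2181126.32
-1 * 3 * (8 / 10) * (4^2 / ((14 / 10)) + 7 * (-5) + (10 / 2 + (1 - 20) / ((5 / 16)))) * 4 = 761.97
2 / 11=0.18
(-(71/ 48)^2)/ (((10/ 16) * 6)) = -5041/ 8640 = -0.58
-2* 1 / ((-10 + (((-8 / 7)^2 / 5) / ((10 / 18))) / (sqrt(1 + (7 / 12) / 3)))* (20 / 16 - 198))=-1290537500 / 1267216296217 - 8467200* sqrt(43) / 1267216296217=-0.00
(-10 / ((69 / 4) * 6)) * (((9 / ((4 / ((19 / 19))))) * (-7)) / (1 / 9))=315 / 23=13.70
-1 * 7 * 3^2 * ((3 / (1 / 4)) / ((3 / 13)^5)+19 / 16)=-166350037 / 144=-1155208.59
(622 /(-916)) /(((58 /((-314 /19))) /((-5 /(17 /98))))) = -11962615 /2145043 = -5.58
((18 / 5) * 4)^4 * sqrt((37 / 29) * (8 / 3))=17915904 * sqrt(6438) / 18125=79311.51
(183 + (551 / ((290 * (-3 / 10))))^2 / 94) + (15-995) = -673901 / 846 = -796.57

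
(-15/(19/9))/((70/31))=-837/266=-3.15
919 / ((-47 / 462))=-424578 / 47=-9033.57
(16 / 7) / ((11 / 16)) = 256 / 77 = 3.32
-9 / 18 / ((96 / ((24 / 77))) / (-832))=104 / 77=1.35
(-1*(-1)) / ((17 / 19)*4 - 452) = -19 / 8520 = -0.00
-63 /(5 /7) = -441 /5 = -88.20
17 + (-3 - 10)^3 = -2180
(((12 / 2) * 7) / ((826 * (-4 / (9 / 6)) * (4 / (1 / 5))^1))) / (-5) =0.00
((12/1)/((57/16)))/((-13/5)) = -320/247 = -1.30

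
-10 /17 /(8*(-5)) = 1 /68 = 0.01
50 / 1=50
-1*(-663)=663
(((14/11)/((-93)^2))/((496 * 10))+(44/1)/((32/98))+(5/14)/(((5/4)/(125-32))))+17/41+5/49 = 76713355675643/474012942480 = 161.84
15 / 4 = 3.75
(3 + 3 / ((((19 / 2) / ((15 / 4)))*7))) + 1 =1109 / 266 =4.17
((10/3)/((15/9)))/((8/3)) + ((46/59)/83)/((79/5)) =0.75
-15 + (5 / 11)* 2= -155 / 11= -14.09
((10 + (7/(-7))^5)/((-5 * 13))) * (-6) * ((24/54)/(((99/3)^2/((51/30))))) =0.00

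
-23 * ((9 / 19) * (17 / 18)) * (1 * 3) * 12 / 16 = -3519 / 152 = -23.15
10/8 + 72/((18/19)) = 309/4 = 77.25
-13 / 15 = -0.87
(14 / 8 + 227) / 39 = 305 / 52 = 5.87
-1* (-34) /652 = 17 /326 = 0.05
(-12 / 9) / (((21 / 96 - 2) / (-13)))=-1664 / 171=-9.73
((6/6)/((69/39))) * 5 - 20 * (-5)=2365/23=102.83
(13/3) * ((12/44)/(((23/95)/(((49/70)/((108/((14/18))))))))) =12103/491832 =0.02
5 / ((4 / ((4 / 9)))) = 5 / 9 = 0.56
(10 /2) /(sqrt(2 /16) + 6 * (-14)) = -3360 /56447 - 10 * sqrt(2) /56447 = -0.06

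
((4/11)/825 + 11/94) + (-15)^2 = 225.12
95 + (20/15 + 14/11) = 3221/33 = 97.61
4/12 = 1/3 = 0.33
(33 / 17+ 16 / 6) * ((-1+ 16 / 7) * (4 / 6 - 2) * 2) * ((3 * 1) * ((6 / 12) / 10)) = -282 / 119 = -2.37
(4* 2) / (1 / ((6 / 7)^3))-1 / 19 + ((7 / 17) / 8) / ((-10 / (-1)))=44230659 / 8863120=4.99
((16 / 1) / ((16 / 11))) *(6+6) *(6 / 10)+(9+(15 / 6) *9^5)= 1477107 / 10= 147710.70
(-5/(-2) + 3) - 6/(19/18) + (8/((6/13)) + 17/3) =867/38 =22.82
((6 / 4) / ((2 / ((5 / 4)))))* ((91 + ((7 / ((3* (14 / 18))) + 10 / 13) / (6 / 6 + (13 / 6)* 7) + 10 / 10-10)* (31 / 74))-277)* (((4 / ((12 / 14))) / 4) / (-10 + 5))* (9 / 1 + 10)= 2353981497 / 2986048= 788.33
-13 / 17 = -0.76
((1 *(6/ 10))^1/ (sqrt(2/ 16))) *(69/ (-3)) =-138 *sqrt(2)/ 5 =-39.03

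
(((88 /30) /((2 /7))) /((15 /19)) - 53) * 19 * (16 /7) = -2735696 /1575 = -1736.95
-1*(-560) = 560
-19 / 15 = -1.27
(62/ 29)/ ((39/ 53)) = 3286/ 1131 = 2.91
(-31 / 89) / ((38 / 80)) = -1240 / 1691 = -0.73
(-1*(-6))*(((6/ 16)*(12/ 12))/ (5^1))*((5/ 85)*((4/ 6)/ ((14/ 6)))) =9/ 1190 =0.01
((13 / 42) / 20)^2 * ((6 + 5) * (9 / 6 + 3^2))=1859 / 67200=0.03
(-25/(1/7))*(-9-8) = 2975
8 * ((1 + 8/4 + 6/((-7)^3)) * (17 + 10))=220968/343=644.22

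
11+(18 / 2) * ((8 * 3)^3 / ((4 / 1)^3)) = 1955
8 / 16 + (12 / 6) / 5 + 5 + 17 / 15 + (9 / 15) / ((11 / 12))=2537 / 330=7.69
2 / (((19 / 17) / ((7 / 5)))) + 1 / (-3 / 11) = -331 / 285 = -1.16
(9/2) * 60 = 270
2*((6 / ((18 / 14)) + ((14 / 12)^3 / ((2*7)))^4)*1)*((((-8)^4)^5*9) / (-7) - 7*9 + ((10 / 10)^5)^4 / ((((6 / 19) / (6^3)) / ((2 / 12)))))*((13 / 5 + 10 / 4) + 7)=-9717744952237783724565578926903 / 58047528960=-167410140041175384506.25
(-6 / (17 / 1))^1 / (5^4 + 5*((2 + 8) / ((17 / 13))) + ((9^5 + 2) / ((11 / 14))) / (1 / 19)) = -66 / 267152647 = -0.00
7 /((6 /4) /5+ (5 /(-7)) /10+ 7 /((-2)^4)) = 3920 /373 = 10.51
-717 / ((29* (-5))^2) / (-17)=717 / 357425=0.00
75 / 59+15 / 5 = 252 / 59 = 4.27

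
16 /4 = 4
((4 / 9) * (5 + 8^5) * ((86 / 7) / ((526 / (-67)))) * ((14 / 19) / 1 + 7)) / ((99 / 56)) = -148049012384 / 1484109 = -99756.16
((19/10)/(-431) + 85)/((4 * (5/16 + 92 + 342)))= 732662/14975095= 0.05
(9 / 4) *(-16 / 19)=-36 / 19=-1.89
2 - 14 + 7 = -5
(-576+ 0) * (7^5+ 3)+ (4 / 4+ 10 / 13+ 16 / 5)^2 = -40908711671 / 4225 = -9682535.31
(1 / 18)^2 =0.00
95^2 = 9025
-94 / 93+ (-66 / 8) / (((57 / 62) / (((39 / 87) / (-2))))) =205093 / 204972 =1.00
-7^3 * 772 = -264796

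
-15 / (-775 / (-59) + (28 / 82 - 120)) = 12095 / 85893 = 0.14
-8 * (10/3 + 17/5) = -808/15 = -53.87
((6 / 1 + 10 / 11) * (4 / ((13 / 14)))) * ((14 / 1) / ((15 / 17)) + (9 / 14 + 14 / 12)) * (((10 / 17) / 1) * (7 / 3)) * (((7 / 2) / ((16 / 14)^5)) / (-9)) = -453772193 / 3150576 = -144.03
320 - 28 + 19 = 311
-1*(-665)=665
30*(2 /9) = 20 /3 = 6.67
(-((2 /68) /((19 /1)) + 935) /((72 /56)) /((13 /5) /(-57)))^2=49657319772025 /195364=254178455.46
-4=-4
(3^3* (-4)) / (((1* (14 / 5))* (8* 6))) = -45 / 56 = -0.80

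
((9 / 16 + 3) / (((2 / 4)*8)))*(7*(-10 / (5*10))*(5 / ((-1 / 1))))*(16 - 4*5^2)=-8379 / 16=-523.69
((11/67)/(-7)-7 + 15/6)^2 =20.46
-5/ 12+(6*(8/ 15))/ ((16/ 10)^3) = 35/ 96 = 0.36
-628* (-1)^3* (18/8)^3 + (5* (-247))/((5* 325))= 2861021/400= 7152.55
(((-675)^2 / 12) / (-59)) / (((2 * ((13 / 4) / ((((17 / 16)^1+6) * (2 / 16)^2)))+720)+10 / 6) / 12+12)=-154456875 / 18492311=-8.35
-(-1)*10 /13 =10 /13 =0.77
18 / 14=9 / 7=1.29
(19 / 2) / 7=19 / 14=1.36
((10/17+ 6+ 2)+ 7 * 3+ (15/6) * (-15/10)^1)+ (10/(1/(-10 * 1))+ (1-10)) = -5655/68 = -83.16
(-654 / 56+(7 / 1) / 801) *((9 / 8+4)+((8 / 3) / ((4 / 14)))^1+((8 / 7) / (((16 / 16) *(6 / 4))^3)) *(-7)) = -97625663 / 692064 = -141.06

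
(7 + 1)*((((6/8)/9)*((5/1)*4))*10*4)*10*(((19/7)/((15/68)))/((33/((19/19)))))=4134400/2079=1988.65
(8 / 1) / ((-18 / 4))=-16 / 9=-1.78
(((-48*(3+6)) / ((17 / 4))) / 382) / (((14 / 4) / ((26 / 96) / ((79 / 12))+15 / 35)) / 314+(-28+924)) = -15659808 / 52732030057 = -0.00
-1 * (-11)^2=-121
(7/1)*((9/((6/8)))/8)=10.50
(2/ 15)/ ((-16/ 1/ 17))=-17/ 120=-0.14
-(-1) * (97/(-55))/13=-97/715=-0.14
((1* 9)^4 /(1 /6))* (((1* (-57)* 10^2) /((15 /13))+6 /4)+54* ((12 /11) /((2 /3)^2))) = -2081103273 /11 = -189191206.64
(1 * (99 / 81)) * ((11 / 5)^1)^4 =161051 / 5625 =28.63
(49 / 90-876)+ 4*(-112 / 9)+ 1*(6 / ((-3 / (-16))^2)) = -22637 / 30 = -754.57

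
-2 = -2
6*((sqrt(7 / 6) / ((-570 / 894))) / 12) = -149*sqrt(42) / 1140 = -0.85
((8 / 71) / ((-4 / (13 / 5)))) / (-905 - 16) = 0.00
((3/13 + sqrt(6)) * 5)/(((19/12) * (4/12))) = 540/247 + 180 * sqrt(6)/19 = 25.39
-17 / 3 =-5.67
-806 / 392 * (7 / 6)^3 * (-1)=3.27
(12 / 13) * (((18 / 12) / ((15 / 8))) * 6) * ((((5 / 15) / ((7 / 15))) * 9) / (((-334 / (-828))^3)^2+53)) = 13050797284904896512 / 24285922774483786507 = 0.54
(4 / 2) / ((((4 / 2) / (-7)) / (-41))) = 287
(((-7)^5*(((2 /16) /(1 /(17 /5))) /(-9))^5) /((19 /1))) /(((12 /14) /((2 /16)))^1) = 167044756193 /5514515251200000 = 0.00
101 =101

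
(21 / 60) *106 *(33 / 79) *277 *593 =2011047423 / 790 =2545629.65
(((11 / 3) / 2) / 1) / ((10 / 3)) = 11 / 20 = 0.55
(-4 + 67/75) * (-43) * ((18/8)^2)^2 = 21911553/6400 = 3423.68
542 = 542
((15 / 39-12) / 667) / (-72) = 151 / 624312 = 0.00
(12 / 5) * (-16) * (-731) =140352 / 5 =28070.40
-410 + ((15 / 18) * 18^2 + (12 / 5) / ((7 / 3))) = -138.97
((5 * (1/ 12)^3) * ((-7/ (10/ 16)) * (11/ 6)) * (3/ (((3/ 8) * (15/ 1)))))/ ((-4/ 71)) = 5467/ 9720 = 0.56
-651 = -651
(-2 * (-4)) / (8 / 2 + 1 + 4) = 8 / 9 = 0.89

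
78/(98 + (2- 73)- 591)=-13/94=-0.14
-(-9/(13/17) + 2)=127/13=9.77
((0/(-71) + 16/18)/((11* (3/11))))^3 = 512/19683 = 0.03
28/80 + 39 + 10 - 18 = 627/20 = 31.35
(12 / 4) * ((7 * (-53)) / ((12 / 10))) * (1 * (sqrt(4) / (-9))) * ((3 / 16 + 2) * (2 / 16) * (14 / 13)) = 454475 / 7488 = 60.69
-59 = -59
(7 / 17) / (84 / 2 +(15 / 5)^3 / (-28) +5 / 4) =49 / 5032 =0.01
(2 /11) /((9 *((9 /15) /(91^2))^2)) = 3428748050 /891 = 3848202.08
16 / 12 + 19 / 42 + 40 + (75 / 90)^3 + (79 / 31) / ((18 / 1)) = 42.51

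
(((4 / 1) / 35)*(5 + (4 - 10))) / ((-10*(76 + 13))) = 2 / 15575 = 0.00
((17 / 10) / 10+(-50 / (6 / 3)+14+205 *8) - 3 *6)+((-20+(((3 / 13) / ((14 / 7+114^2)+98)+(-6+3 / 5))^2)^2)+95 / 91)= 8977227028060257558391558247 / 3675412873866200696320000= 2442.51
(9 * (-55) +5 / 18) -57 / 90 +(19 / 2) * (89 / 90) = -87473 / 180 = -485.96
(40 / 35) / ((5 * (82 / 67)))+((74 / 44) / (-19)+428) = 256786169 / 599830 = 428.10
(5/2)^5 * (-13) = -40625/32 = -1269.53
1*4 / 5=4 / 5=0.80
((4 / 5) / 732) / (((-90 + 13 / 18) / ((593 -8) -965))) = 456 / 98027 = 0.00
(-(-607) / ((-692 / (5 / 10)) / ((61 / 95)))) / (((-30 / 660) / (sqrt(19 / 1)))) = 407297*sqrt(19) / 65740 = 27.01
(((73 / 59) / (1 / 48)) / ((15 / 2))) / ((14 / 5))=1168 / 413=2.83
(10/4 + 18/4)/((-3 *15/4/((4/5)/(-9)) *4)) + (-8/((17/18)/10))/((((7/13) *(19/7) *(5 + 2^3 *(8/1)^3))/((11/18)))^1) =4641148/894120525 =0.01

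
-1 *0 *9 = 0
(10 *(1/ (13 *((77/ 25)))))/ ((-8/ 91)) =-125/ 44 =-2.84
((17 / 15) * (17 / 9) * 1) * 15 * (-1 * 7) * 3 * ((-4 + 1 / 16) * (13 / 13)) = 42483 / 16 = 2655.19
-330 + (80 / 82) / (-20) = -330.05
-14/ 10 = -7/ 5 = -1.40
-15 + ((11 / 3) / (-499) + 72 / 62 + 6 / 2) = -503333 / 46407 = -10.85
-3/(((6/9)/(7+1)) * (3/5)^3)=-500/3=-166.67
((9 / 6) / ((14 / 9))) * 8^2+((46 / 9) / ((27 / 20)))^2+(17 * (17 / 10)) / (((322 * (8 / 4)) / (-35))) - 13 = 4675677529 / 76055112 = 61.48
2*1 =2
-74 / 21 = -3.52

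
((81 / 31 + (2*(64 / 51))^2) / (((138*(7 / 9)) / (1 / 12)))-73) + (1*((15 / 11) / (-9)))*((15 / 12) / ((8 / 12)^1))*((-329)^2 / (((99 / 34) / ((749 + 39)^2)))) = -11772007606181254177 / 1795168584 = -6557605626.07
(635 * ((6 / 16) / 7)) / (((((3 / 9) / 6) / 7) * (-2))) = -17145 / 8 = -2143.12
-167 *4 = -668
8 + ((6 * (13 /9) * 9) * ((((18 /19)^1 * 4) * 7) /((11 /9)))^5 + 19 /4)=599128305633538989411 /1595112880196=375602449.88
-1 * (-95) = 95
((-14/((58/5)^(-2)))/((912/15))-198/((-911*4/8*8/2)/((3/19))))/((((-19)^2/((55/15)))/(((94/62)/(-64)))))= 2771164979/371913636480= 0.01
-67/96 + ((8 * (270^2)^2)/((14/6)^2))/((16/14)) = 4591650239531/672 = 6832812856.44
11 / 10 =1.10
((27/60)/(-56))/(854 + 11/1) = -9/968800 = -0.00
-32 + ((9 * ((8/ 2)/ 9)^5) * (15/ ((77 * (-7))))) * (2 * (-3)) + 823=310818661/ 392931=791.03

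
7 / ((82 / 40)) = 140 / 41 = 3.41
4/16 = 1/4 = 0.25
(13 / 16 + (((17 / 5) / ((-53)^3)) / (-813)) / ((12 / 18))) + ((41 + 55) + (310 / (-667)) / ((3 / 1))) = 624266286751451 / 6458534373360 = 96.66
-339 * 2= -678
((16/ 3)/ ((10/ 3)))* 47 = 376/ 5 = 75.20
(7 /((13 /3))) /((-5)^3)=-21 /1625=-0.01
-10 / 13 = -0.77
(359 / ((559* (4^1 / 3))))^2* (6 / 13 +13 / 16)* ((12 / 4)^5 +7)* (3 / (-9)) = -24.63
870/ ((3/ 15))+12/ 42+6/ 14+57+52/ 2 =31036/ 7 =4433.71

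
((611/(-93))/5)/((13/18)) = -282/155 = -1.82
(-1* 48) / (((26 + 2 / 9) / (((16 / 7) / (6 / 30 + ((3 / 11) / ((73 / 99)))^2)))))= -23021280 / 1853131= -12.42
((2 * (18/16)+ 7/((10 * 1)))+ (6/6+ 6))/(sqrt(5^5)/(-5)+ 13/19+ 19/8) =-1149424 * sqrt(5)/2671775 - 703266/2671775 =-1.23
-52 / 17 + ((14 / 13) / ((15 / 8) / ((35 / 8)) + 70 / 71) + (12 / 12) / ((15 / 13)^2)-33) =-1207625878 / 34956675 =-34.55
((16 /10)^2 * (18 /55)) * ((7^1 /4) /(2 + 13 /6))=12096 /34375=0.35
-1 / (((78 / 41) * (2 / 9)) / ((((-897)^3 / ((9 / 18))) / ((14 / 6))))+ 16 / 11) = -225347647239 / 327778395830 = -0.69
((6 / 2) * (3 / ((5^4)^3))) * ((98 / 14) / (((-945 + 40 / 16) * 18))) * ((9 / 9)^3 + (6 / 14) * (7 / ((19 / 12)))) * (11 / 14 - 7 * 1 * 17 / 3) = 17963 / 10492675781250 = 0.00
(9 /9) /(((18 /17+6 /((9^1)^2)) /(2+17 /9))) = 357 /104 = 3.43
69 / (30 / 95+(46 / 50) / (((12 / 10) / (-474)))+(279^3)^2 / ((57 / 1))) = 0.00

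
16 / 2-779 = -771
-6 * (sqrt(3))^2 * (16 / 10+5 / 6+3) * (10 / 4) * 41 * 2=-20049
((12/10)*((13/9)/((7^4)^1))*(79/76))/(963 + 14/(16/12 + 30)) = 48269/61971586740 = 0.00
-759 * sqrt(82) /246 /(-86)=253 * sqrt(82) /7052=0.32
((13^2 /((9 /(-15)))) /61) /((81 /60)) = -16900 /4941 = -3.42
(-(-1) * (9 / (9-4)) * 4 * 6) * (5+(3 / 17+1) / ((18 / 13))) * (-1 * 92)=-395232 / 17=-23248.94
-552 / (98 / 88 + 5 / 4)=-3036 / 13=-233.54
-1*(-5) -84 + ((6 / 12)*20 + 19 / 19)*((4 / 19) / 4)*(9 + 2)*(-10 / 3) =-5713 / 57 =-100.23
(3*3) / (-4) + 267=1059 / 4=264.75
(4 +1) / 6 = 5 / 6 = 0.83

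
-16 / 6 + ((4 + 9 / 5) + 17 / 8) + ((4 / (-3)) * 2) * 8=-643 / 40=-16.08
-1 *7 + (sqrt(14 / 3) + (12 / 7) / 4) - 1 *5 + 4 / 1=-53 / 7 + sqrt(42) / 3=-5.41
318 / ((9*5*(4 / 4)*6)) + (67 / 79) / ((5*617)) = 2583982 / 2193435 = 1.18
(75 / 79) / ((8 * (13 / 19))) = 1425 / 8216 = 0.17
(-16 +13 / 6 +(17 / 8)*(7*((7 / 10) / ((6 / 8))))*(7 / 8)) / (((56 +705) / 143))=-115687 / 365280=-0.32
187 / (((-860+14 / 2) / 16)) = -3.51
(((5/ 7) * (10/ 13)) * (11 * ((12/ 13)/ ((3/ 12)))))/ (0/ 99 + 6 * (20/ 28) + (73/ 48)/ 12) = 15206400/ 3006679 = 5.06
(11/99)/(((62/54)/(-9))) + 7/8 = 1/248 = 0.00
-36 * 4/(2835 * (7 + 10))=-16/5355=-0.00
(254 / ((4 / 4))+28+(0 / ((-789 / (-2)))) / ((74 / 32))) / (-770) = -141 / 385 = -0.37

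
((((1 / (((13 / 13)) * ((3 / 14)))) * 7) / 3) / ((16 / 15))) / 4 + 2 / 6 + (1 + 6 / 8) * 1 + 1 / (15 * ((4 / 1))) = 4.65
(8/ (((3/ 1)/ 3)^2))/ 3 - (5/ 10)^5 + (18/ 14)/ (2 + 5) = 2.82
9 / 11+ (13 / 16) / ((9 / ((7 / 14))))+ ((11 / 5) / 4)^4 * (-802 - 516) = -948355981 / 7920000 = -119.74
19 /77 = 0.25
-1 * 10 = -10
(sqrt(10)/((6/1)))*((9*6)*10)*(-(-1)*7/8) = 315*sqrt(10)/4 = 249.03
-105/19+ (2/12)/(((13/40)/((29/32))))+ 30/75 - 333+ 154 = -5443729/29640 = -183.66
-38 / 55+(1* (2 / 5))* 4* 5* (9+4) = 5682 / 55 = 103.31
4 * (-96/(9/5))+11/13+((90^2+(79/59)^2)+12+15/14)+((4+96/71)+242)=1099760696987/134944446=8149.73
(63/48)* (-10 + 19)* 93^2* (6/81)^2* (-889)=-5980303/12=-498358.58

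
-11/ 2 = -5.50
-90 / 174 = -15 / 29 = -0.52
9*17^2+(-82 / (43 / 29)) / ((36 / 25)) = 1983449 / 774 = 2562.60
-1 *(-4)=4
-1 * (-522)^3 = 142236648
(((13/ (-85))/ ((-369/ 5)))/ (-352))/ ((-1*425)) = 13/ 938440800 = 0.00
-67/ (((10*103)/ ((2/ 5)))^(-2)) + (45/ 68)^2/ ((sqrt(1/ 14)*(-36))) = -444251875 - 225*sqrt(14)/ 18496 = -444251875.05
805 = 805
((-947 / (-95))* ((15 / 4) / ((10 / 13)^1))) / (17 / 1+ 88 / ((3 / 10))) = 110799 / 707560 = 0.16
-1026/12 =-171/2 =-85.50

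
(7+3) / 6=5 / 3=1.67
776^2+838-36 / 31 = 18693398 / 31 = 603012.84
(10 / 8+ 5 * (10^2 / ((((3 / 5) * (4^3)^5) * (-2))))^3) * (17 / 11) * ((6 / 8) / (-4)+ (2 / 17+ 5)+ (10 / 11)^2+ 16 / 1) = 3739629426822060758356015130098835 / 88975702383597421878099654475776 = 42.03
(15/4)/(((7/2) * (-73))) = -15/1022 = -0.01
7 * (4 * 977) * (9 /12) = 20517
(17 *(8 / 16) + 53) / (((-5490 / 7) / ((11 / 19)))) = -3157 / 69540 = -0.05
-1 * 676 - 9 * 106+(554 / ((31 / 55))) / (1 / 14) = 376050 / 31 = 12130.65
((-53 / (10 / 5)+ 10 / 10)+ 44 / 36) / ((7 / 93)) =-322.55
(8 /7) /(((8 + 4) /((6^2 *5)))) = 120 /7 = 17.14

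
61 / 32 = 1.91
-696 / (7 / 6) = -4176 / 7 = -596.57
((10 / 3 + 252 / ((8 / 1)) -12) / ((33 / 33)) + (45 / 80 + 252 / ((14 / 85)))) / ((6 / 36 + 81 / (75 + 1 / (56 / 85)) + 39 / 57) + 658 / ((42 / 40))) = 6070546645 / 2456425192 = 2.47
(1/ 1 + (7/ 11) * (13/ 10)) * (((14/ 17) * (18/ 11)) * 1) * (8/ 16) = 1.23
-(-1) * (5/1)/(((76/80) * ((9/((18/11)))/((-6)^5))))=-1555200/209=-7441.15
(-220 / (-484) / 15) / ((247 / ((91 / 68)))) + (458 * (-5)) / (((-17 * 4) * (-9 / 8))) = -225227 / 7524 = -29.93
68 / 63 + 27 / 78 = 2335 / 1638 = 1.43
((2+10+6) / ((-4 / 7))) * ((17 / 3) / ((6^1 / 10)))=-595 / 2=-297.50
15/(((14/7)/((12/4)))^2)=135/4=33.75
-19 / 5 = -3.80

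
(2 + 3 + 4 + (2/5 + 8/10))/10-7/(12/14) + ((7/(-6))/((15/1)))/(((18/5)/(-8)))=-14122/2025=-6.97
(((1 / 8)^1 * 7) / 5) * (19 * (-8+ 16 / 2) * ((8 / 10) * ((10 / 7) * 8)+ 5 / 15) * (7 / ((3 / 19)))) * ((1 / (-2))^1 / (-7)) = 0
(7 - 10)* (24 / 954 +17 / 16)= -3.26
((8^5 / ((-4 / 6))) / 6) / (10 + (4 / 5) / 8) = -81920 / 101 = -811.09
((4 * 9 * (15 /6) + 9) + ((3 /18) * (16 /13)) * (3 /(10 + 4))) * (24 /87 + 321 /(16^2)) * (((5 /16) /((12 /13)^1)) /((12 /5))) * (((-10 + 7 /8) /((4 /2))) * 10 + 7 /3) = -925.25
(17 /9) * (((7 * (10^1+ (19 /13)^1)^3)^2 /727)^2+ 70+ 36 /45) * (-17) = -415427487878562107367204133038839 /554117113426489220205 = -749710625809.20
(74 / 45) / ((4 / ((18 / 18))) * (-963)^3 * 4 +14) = -37 / 321500284605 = -0.00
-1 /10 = -0.10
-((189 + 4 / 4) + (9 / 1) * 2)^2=-43264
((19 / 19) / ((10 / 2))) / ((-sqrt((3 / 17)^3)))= -17 * sqrt(51) / 45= -2.70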